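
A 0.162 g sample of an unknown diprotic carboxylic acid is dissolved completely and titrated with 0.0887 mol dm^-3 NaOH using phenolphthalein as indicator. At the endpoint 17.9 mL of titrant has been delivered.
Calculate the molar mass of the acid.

n(NaOH) = 0.0179 L × 0.0887 mol/L = 1.59 × 10^-3 mol
From the 1:2 ratio, n(H2A) = 1/2 × 1.59 × 10^-3 = 7.94 × 10^-4 mol
M = m / n = 0.162 g / 7.94 × 10^-4 mol = 204 g/mol

204 g/mol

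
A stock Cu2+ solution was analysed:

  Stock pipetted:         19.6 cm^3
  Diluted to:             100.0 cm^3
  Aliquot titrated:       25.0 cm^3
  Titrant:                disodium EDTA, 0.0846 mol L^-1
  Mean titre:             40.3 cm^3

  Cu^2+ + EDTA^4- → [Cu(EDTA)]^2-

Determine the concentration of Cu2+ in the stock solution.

n(EDTA) = 0.0403 × 0.0846 = 3.41 × 10^-3 mol
n(Cu2+) in the aliquot = 3.41 × 10^-3 mol (1:1 ratio)
[Cu2+]_dilute = 3.41 × 10^-3 / 0.0250 = 0.136 mol/L
Dilution factor = 100.0 / 19.6 = 5.102
[Cu2+]_stock = 0.136 × 5.102 = 0.696 mol/L

0.696 mol/L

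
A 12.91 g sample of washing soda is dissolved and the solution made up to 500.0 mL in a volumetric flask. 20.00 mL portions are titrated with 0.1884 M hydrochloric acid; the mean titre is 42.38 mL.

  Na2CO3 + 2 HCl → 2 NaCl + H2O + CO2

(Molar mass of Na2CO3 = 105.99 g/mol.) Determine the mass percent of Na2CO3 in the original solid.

81.94 %

n(HCl) per titration = 0.04238 × 0.1884 = 7.984 × 10^-3 mol
From the 1:2 ratio, n(Na2CO3) in each aliquot = 1/2 × 7.984 × 10^-3 = 3.992 × 10^-3 mol
n(Na2CO3) in the whole flask = 3.992 × 10^-3 × 500.0/20.00 = 0.09980 mol
mass of Na2CO3 = 0.09980 × 105.99 = 10.58 g
% Na2CO3 = 10.58 / 12.91 × 100 = 81.94 %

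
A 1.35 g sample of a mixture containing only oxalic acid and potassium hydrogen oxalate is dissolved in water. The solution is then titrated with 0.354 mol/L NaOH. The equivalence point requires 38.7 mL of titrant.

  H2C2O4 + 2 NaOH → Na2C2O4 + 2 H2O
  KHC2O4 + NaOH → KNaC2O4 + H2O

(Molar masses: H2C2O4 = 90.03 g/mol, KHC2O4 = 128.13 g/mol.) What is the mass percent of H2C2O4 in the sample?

16.3 %

n(NaOH) = 0.0387 × 0.354 = 0.0137 mol
Let x = n(H2C2O4), y = n(KHC2O4).
Titrant: 2x + 1y = 0.0137;  mass: 90.03x + 128.13y = 1.35
Solving, x = 2.44 × 10^-3 mol, y = 8.82 × 10^-3 mol
mass of H2C2O4 = 2.44 × 10^-3 × 90.03 = 0.220 g
% H2C2O4 = 0.220 / 1.35 × 100 = 16.3 %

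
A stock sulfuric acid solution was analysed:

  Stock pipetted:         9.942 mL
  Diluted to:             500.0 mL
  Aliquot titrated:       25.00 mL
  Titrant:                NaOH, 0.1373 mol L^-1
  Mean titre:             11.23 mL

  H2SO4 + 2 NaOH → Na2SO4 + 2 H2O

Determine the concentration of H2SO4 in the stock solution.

n(NaOH) = 0.01123 × 0.1373 = 1.542 × 10^-3 mol
From the 1:2 ratio, n(H2SO4) in the aliquot = 1/2 × 1.542 × 10^-3 = 7.709 × 10^-4 mol
[H2SO4]_dilute = 7.709 × 10^-4 / 0.02500 = 0.03084 mol/L
Dilution factor = 500.0 / 9.942 = 50.29
[H2SO4]_stock = 0.03084 × 50.29 = 1.551 mol/L

1.551 mol/L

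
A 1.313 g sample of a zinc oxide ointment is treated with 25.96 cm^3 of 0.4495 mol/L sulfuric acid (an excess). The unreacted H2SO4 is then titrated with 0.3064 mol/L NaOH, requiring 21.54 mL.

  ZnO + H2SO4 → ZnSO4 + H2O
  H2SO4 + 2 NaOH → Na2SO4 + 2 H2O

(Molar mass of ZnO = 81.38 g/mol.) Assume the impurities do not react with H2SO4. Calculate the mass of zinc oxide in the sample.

0.6811 g

n(H2SO4) added = 0.02596 × 0.4495 = 0.01167 mol
n(NaOH) used in back-titration = 0.02154 × 0.3064 = 6.600 × 10^-3 mol
From the 1:2 ratio, n(H2SO4) left over = 1/2 × 6.600 × 10^-3 = 3.300 × 10^-3 mol
n(H2SO4) consumed by analyte = 0.01167 − 3.300 × 10^-3 = 8.369 × 10^-3 mol
n(ZnO) = 8.369 × 10^-3 mol (1:1 ratio)
mass of ZnO = 8.369 × 10^-3 × 81.38 = 0.6811 g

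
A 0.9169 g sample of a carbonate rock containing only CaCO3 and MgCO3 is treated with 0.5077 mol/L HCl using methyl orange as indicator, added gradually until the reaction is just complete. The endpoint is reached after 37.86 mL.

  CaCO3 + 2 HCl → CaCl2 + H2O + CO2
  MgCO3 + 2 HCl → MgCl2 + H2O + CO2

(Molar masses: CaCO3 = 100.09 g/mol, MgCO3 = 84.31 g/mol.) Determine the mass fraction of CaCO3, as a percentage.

73.75 %

n(HCl) = 0.03786 × 0.5077 = 0.01922 mol
Let x = n(CaCO3), y = n(MgCO3).
Titrant: 2x + 2y = 0.01922;  mass: 100.09x + 84.31y = 0.9169
Solving, x = 6.756 × 10^-3 mol, y = 2.854 × 10^-3 mol
mass of CaCO3 = 6.756 × 10^-3 × 100.09 = 0.6763 g
% CaCO3 = 0.6763 / 0.9169 × 100 = 73.75 %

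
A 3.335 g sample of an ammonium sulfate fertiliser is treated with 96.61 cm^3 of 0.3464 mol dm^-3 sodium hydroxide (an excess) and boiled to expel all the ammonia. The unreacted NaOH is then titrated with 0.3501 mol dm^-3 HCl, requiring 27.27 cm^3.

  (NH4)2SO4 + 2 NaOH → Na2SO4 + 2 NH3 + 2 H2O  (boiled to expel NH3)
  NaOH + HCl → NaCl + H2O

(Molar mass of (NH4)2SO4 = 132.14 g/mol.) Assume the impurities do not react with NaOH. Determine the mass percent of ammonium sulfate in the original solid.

47.39 %

n(NaOH) added = 0.09661 × 0.3464 = 0.03347 mol
n(HCl) used in back-titration = 0.02727 × 0.3501 = 9.547 × 10^-3 mol
n(NaOH) left over = 9.547 × 10^-3 mol (1:1 ratio)
n(NaOH) consumed by analyte = 0.03347 − 9.547 × 10^-3 = 0.02392 mol
From the 1:2 ratio, n((NH4)2SO4) = 1/2 × 0.02392 = 0.01196 mol
mass of (NH4)2SO4 = 0.01196 × 132.14 = 1.580 g
% (NH4)2SO4 = 1.580 / 3.335 × 100 = 47.39 %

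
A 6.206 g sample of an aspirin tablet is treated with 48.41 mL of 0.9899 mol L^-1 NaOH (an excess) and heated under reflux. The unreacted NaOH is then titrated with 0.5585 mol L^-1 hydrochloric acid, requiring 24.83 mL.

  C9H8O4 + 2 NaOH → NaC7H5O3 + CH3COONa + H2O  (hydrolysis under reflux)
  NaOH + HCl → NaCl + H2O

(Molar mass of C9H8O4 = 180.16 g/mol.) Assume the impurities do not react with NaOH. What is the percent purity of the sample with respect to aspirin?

n(NaOH) added = 0.04841 × 0.9899 = 0.04792 mol
n(HCl) used in back-titration = 0.02483 × 0.5585 = 0.01387 mol
n(NaOH) left over = 0.01387 mol (1:1 ratio)
n(NaOH) consumed by analyte = 0.04792 − 0.01387 = 0.03405 mol
From the 1:2 ratio, n(C9H8O4) = 1/2 × 0.03405 = 0.01703 mol
mass of C9H8O4 = 0.01703 × 180.16 = 3.068 g
% C9H8O4 = 3.068 / 6.206 × 100 = 49.43 %

49.43 %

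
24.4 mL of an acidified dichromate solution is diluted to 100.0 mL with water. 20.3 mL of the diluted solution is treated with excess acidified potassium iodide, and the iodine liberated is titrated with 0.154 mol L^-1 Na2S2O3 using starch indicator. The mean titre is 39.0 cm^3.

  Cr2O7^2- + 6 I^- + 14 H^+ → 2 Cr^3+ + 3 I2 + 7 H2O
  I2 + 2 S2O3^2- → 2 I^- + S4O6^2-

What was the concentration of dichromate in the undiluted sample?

0.202 mol/L

n(S2O3^2-) = 0.0390 × 0.154 = 6.01 × 10^-3 mol
n(I2) = n(S2O3^2-)/2 = 3.00 × 10^-3 mol
From the 1:3 ratio, n(Cr2O7^2-) in the aliquot = 1/3 × 3.00 × 10^-3 = 1.00 × 10^-3 mol
[Cr2O7^2-]_dilute = 1.00 × 10^-3 / 0.0203 = 0.0493 mol/L
[Cr2O7^2-]_original = 0.0493 × 100.0/24.4 = 0.202 mol/L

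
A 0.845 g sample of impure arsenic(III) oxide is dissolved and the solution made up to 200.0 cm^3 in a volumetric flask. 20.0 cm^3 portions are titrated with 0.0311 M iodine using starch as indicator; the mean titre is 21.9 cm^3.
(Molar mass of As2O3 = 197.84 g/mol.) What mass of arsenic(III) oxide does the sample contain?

As2O3 + 2 I2 + 2 H2O → As2O5 + 4 HI
n(I2) per titration = 0.0219 × 0.0311 = 6.81 × 10^-4 mol
From the 1:2 ratio, n(As2O3) in each aliquot = 1/2 × 6.81 × 10^-4 = 3.41 × 10^-4 mol
n(As2O3) in the whole flask = 3.41 × 10^-4 × 200.0/20.0 = 3.41 × 10^-3 mol
mass of As2O3 = 3.41 × 10^-3 × 197.84 = 0.674 g

0.674 g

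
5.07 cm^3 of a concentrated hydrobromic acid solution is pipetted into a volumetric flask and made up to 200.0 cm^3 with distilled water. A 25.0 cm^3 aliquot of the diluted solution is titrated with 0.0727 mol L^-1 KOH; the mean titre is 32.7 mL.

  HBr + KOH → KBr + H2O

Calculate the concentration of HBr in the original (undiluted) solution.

3.75 mol/L

n(KOH) = 0.0327 × 0.0727 = 2.38 × 10^-3 mol
n(HBr) in the aliquot = 2.38 × 10^-3 mol (1:1 ratio)
[HBr]_dilute = 2.38 × 10^-3 / 0.0250 = 0.0951 mol/L
Dilution factor = 200.0 / 5.07 = 39.45
[HBr]_stock = 0.0951 × 39.45 = 3.75 mol/L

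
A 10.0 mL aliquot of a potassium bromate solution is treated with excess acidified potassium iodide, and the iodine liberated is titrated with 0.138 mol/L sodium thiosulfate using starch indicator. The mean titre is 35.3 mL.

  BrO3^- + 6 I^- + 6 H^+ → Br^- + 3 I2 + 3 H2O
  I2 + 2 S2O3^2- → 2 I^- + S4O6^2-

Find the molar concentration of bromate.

n(S2O3^2-) = 0.0353 × 0.138 = 4.87 × 10^-3 mol
n(I2) = n(S2O3^2-)/2 = 2.44 × 10^-3 mol
From the 1:3 ratio, n(BrO3^-) in the aliquot = 1/3 × 2.44 × 10^-3 = 8.12 × 10^-4 mol
[BrO3^-] = 8.12 × 10^-4 / 0.0100 = 0.0812 mol/L

0.0812 mol/L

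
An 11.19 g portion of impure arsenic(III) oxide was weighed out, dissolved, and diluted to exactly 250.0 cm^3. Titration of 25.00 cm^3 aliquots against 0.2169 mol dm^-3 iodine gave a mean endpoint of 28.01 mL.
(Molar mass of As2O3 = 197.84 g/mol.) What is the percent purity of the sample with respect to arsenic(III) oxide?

As2O3 + 2 I2 + 2 H2O → As2O5 + 4 HI
n(I2) per titration = 0.02801 × 0.2169 = 6.075 × 10^-3 mol
From the 1:2 ratio, n(As2O3) in each aliquot = 1/2 × 6.075 × 10^-3 = 3.038 × 10^-3 mol
n(As2O3) in the whole flask = 3.038 × 10^-3 × 250.0/25.00 = 0.03038 mol
mass of As2O3 = 0.03038 × 197.84 = 6.010 g
% As2O3 = 6.010 / 11.19 × 100 = 53.71 %

53.71 %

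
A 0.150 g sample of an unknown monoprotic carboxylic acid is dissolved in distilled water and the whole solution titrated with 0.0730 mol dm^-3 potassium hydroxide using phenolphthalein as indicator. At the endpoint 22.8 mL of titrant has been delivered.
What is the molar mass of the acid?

90.1 g/mol

n(KOH) = 0.0228 L × 0.0730 mol/L = 1.66 × 10^-3 mol
n(HA) = 1.66 × 10^-3 mol (1:1 ratio)
M = m / n = 0.150 g / 1.66 × 10^-3 mol = 90.1 g/mol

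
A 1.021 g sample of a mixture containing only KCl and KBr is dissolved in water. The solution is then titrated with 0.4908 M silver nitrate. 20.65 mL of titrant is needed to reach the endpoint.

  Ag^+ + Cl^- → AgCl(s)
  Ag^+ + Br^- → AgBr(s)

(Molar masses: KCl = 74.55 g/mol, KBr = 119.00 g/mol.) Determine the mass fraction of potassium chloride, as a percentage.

30.40 %

n(AgNO3) = 0.02065 × 0.4908 = 0.01014 mol
Let x = n(KCl), y = n(KBr).
Titrant: 1x + 1y = 0.01014;  mass: 74.55x + 119.00y = 1.021
Solving, x = 4.163 × 10^-3 mol, y = 5.972 × 10^-3 mol
mass of KCl = 4.163 × 10^-3 × 74.55 = 0.3104 g
% KCl = 0.3104 / 1.021 × 100 = 30.40 %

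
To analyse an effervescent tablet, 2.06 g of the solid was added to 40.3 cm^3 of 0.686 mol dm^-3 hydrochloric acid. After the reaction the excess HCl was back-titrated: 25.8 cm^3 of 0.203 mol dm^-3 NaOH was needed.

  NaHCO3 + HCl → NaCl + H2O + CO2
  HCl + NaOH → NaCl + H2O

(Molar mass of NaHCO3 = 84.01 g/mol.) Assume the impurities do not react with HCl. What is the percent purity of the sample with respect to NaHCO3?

n(HCl) added = 0.0403 × 0.686 = 0.0276 mol
n(NaOH) used in back-titration = 0.0258 × 0.203 = 5.24 × 10^-3 mol
n(HCl) left over = 5.24 × 10^-3 mol (1:1 ratio)
n(HCl) consumed by analyte = 0.0276 − 5.24 × 10^-3 = 0.0224 mol
n(NaHCO3) = 0.0224 mol (1:1 ratio)
mass of NaHCO3 = 0.0224 × 84.01 = 1.88 g
% NaHCO3 = 1.88 / 2.06 × 100 = 91.4 %

91.4 %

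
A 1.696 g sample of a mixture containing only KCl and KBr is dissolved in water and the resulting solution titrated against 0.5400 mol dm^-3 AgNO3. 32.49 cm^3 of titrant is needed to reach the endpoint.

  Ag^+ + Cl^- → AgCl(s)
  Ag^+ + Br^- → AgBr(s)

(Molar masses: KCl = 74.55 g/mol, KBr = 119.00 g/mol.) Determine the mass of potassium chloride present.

n(AgNO3) = 0.03249 × 0.5400 = 0.01754 mol
Let x = n(KCl), y = n(KBr).
Titrant: 1x + 1y = 0.01754;  mass: 74.55x + 119.00y = 1.696
Solving, x = 8.815 × 10^-3 mol, y = 8.730 × 10^-3 mol
mass of KCl = 8.815 × 10^-3 × 74.55 = 0.6571 g

0.6571 g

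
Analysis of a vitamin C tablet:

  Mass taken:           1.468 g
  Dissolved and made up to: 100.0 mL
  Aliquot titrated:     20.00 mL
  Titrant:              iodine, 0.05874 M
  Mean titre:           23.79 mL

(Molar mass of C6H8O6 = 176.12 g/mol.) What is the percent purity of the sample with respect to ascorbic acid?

C6H8O6 + I2 → C6H6O6 + 2 HI
n(I2) per titration = 0.02379 × 0.05874 = 1.397 × 10^-3 mol
n(C6H8O6) in each aliquot = 1.397 × 10^-3 mol (1:1 ratio)
n(C6H8O6) in the whole flask = 1.397 × 10^-3 × 100.0/20.00 = 6.987 × 10^-3 mol
mass of C6H8O6 = 6.987 × 10^-3 × 176.12 = 1.231 g
% C6H8O6 = 1.231 / 1.468 × 100 = 83.83 %

83.83 %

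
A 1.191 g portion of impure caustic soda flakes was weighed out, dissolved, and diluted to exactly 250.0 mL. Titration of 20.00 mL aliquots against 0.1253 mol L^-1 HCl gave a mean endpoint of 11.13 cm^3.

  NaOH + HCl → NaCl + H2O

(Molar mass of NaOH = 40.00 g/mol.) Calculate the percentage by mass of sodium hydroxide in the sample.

58.55 %

n(HCl) per titration = 0.01113 × 0.1253 = 1.395 × 10^-3 mol
n(NaOH) in each aliquot = 1.395 × 10^-3 mol (1:1 ratio)
n(NaOH) in the whole flask = 1.395 × 10^-3 × 250.0/20.00 = 0.01743 mol
mass of NaOH = 0.01743 × 40.00 = 0.6973 g
% NaOH = 0.6973 / 1.191 × 100 = 58.55 %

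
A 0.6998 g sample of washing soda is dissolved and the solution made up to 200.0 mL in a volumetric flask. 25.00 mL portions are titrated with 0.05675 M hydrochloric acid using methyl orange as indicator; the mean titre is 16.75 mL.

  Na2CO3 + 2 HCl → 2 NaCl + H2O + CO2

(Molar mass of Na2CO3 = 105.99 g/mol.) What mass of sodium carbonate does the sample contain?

n(HCl) per titration = 0.01675 × 0.05675 = 9.506 × 10^-4 mol
From the 1:2 ratio, n(Na2CO3) in each aliquot = 1/2 × 9.506 × 10^-4 = 4.753 × 10^-4 mol
n(Na2CO3) in the whole flask = 4.753 × 10^-4 × 200.0/25.00 = 3.802 × 10^-3 mol
mass of Na2CO3 = 3.802 × 10^-3 × 105.99 = 0.4030 g

0.4030 g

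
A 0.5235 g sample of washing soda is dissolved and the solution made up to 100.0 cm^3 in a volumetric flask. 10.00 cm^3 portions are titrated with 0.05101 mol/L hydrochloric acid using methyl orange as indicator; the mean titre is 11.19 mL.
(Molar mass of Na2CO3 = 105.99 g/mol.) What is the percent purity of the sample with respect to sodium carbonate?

57.78 %

Na2CO3 + 2 HCl → 2 NaCl + H2O + CO2
n(HCl) per titration = 0.01119 × 0.05101 = 5.708 × 10^-4 mol
From the 1:2 ratio, n(Na2CO3) in each aliquot = 1/2 × 5.708 × 10^-4 = 2.854 × 10^-4 mol
n(Na2CO3) in the whole flask = 2.854 × 10^-4 × 100.0/10.00 = 2.854 × 10^-3 mol
mass of Na2CO3 = 2.854 × 10^-3 × 105.99 = 0.3025 g
% Na2CO3 = 0.3025 / 0.5235 × 100 = 57.78 %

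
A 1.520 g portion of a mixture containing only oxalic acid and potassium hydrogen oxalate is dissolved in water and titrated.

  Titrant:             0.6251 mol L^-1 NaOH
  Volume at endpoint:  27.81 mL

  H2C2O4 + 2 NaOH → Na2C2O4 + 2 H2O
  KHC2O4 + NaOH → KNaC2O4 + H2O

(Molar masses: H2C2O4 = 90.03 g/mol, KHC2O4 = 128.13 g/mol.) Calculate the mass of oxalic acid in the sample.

n(NaOH) = 0.02781 × 0.6251 = 0.01738 mol
Let x = n(H2C2O4), y = n(KHC2O4).
Titrant: 2x + 1y = 0.01738;  mass: 90.03x + 128.13y = 1.520
Solving, x = 4.256 × 10^-3 mol, y = 8.873 × 10^-3 mol
mass of H2C2O4 = 4.256 × 10^-3 × 90.03 = 0.3831 g

0.3831 g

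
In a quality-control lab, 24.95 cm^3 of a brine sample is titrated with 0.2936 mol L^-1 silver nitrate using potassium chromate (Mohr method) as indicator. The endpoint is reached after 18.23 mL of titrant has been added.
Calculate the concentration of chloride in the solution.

0.2145 mol/L

Ag^+ + Cl^- → AgCl(s)
n(AgNO3) = 0.01823 L × 0.2936 mol/L = 5.352 × 10^-3 mol
n(Cl-) = 5.352 × 10^-3 mol (1:1 mole ratio)
[Cl-] = 5.352 × 10^-3 mol / 0.02495 L = 0.2145 mol/L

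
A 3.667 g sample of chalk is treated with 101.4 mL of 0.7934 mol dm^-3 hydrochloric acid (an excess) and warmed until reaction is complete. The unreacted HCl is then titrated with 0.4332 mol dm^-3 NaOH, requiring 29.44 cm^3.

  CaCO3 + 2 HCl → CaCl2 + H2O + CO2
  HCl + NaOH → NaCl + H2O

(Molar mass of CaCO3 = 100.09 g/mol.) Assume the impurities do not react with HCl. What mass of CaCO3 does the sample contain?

3.388 g

n(HCl) added = 0.1014 × 0.7934 = 0.08045 mol
n(NaOH) used in back-titration = 0.02944 × 0.4332 = 0.01275 mol
n(HCl) left over = 0.01275 mol (1:1 ratio)
n(HCl) consumed by analyte = 0.08045 − 0.01275 = 0.06770 mol
From the 1:2 ratio, n(CaCO3) = 1/2 × 0.06770 = 0.03385 mol
mass of CaCO3 = 0.03385 × 100.09 = 3.388 g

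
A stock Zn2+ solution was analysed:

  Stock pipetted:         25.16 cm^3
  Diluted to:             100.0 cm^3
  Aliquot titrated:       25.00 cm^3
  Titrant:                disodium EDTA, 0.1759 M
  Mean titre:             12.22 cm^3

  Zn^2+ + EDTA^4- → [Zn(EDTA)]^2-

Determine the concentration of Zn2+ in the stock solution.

0.3417 M

n(EDTA) = 0.01222 × 0.1759 = 2.149 × 10^-3 mol
n(Zn2+) in the aliquot = 2.149 × 10^-3 mol (1:1 ratio)
[Zn2+]_dilute = 2.149 × 10^-3 / 0.02500 = 0.08598 mol/L
Dilution factor = 100.0 / 25.16 = 3.975
[Zn2+]_stock = 0.08598 × 3.975 = 0.3417 mol/L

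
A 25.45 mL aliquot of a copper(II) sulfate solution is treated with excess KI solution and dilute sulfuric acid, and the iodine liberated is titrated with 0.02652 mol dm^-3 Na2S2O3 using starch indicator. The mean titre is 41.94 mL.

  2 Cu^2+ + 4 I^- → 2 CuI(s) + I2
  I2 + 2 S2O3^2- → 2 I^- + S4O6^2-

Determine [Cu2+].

0.04370 mol/L

n(S2O3^2-) = 0.04194 × 0.02652 = 1.112 × 10^-3 mol
n(I2) = n(S2O3^2-)/2 = 5.561 × 10^-4 mol
From the 2:1 ratio, n(Cu2+) in the aliquot = 2/1 × 5.561 × 10^-4 = 1.112 × 10^-3 mol
[Cu2+] = 1.112 × 10^-3 / 0.02545 = 0.04370 mol/L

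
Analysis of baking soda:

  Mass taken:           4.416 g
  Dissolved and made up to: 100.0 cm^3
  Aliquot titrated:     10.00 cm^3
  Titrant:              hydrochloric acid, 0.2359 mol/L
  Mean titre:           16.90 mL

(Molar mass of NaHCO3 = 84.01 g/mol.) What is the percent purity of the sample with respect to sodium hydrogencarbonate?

NaHCO3 + HCl → NaCl + H2O + CO2
n(HCl) per titration = 0.01690 × 0.2359 = 3.987 × 10^-3 mol
n(NaHCO3) in each aliquot = 3.987 × 10^-3 mol (1:1 ratio)
n(NaHCO3) in the whole flask = 3.987 × 10^-3 × 100.0/10.00 = 0.03987 mol
mass of NaHCO3 = 0.03987 × 84.01 = 3.349 g
% NaHCO3 = 3.349 / 4.416 × 100 = 75.84 %

75.84 %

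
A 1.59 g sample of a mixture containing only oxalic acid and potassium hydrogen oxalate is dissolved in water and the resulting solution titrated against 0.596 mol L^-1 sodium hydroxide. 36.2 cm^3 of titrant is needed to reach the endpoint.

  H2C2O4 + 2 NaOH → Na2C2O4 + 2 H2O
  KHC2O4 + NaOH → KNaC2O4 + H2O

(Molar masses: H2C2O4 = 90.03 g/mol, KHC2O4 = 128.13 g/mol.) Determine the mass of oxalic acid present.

n(NaOH) = 0.0362 × 0.596 = 0.0216 mol
Let x = n(H2C2O4), y = n(KHC2O4).
Titrant: 2x + 1y = 0.0216;  mass: 90.03x + 128.13y = 1.59
Solving, x = 7.07 × 10^-3 mol, y = 7.45 × 10^-3 mol
mass of H2C2O4 = 7.07 × 10^-3 × 90.03 = 0.636 g

0.636 g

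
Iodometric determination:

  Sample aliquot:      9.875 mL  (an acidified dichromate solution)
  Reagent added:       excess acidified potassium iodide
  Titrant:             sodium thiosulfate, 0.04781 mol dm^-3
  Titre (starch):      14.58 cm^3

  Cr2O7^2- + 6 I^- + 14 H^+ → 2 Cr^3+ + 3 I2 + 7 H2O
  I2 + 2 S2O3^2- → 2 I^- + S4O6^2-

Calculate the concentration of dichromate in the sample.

n(S2O3^2-) = 0.01458 × 0.04781 = 6.971 × 10^-4 mol
n(I2) = n(S2O3^2-)/2 = 3.485 × 10^-4 mol
From the 1:3 ratio, n(Cr2O7^2-) in the aliquot = 1/3 × 3.485 × 10^-4 = 1.162 × 10^-4 mol
[Cr2O7^2-] = 1.162 × 10^-4 / 0.009875 = 0.01176 mol/L

0.01176 mol/L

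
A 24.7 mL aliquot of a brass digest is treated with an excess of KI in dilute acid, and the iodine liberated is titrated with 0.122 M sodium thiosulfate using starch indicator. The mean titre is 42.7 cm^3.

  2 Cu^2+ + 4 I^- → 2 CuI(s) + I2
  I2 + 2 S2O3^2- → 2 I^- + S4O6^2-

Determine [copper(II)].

n(S2O3^2-) = 0.0427 × 0.122 = 5.21 × 10^-3 mol
n(I2) = n(S2O3^2-)/2 = 2.60 × 10^-3 mol
From the 2:1 ratio, n(Cu2+) in the aliquot = 2/1 × 2.60 × 10^-3 = 5.21 × 10^-3 mol
[Cu2+] = 5.21 × 10^-3 / 0.0247 = 0.211 mol/L

0.211 M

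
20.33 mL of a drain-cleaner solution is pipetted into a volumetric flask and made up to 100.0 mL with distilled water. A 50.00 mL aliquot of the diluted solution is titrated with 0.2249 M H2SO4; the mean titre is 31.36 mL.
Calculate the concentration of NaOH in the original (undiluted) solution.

1.388 M

2 NaOH + H2SO4 → Na2SO4 + 2 H2O
n(H2SO4) = 0.03136 × 0.2249 = 7.053 × 10^-3 mol
From the 2:1 ratio, n(NaOH) in the aliquot = 2/1 × 7.053 × 10^-3 = 0.01411 mol
[NaOH]_dilute = 0.01411 / 0.05000 = 0.2821 mol/L
Dilution factor = 100.0 / 20.33 = 4.919
[NaOH]_stock = 0.2821 × 4.919 = 1.388 mol/L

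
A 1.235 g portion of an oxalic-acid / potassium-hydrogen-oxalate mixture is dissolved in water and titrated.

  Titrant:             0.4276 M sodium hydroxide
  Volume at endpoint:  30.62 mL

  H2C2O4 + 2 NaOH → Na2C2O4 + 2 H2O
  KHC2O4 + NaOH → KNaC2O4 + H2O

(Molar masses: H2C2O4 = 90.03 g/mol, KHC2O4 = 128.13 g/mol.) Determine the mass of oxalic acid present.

0.2397 g

n(NaOH) = 0.03062 × 0.4276 = 0.01309 mol
Let x = n(H2C2O4), y = n(KHC2O4).
Titrant: 2x + 1y = 0.01309;  mass: 90.03x + 128.13y = 1.235
Solving, x = 2.663 × 10^-3 mol, y = 7.768 × 10^-3 mol
mass of H2C2O4 = 2.663 × 10^-3 × 90.03 = 0.2397 g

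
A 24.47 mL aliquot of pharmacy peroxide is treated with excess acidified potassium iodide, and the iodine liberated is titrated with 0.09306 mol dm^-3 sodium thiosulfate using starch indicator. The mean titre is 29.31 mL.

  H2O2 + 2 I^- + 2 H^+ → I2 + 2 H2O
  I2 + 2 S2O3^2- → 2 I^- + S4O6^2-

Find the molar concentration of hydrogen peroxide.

0.05573 mol/L

n(S2O3^2-) = 0.02931 × 0.09306 = 2.728 × 10^-3 mol
n(I2) = n(S2O3^2-)/2 = 1.364 × 10^-3 mol
n(H2O2) in the aliquot = 1.364 × 10^-3 mol (1:1 ratio)
[H2O2] = 1.364 × 10^-3 / 0.02447 = 0.05573 mol/L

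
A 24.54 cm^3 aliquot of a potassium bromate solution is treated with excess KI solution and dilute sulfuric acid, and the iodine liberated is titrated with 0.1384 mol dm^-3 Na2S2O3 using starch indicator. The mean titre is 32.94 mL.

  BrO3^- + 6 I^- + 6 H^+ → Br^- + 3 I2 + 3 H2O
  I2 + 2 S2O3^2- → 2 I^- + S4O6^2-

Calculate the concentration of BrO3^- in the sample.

0.03096 mol/L

n(S2O3^2-) = 0.03294 × 0.1384 = 4.559 × 10^-3 mol
n(I2) = n(S2O3^2-)/2 = 2.279 × 10^-3 mol
From the 1:3 ratio, n(BrO3^-) in the aliquot = 1/3 × 2.279 × 10^-3 = 7.598 × 10^-4 mol
[BrO3^-] = 7.598 × 10^-4 / 0.02454 = 0.03096 mol/L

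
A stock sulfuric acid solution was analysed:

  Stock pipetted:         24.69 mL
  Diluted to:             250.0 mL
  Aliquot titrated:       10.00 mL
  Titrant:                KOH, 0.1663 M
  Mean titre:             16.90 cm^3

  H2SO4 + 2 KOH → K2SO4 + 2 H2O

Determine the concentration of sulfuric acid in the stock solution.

n(KOH) = 0.01690 × 0.1663 = 2.810 × 10^-3 mol
From the 1:2 ratio, n(H2SO4) in the aliquot = 1/2 × 2.810 × 10^-3 = 1.405 × 10^-3 mol
[H2SO4]_dilute = 1.405 × 10^-3 / 0.01000 = 0.1405 mol/L
Dilution factor = 250.0 / 24.69 = 10.13
[H2SO4]_stock = 0.1405 × 10.13 = 1.423 mol/L

1.423 M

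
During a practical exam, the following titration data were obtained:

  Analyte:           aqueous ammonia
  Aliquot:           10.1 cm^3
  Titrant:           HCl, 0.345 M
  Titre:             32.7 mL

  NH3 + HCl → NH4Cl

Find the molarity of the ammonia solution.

n(HCl) = 0.0327 L × 0.345 mol/L = 0.0113 mol
n(NH3) = 0.0113 mol (1:1 mole ratio)
[NH3] = 0.0113 mol / 0.0101 L = 1.12 mol/L

1.12 M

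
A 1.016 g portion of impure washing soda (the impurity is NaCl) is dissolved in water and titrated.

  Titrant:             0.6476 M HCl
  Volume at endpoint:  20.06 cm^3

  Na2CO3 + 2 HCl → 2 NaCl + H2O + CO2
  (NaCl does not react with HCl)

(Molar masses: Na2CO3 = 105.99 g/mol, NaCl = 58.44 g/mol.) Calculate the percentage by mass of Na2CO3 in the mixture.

n(HCl) = 0.02006 × 0.6476 = 0.01299 mol
Let x = n(Na2CO3), y = n(NaCl).
Titrant: 2x = 0.01299;  mass: 105.99x + 58.44y = 1.016
Solving, x = 6.495 × 10^-3 mol, y = 5.605 × 10^-3 mol
mass of Na2CO3 = 6.495 × 10^-3 × 105.99 = 0.6885 g
% Na2CO3 = 0.6885 / 1.016 × 100 = 67.76 %

67.76 %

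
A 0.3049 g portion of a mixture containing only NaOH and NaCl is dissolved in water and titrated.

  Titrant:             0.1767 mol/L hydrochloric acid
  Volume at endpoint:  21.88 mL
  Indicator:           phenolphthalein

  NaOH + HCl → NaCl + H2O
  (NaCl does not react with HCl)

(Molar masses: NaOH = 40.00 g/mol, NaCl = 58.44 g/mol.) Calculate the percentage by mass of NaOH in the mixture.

n(HCl) = 0.02188 × 0.1767 = 3.866 × 10^-3 mol
Let x = n(NaOH), y = n(NaCl).
Titrant: 1x = 3.866 × 10^-3;  mass: 40.00x + 58.44y = 0.3049
Solving, x = 3.866 × 10^-3 mol, y = 2.571 × 10^-3 mol
mass of NaOH = 3.866 × 10^-3 × 40.00 = 0.1546 g
% NaOH = 0.1546 / 0.3049 × 100 = 50.72 %

50.72 %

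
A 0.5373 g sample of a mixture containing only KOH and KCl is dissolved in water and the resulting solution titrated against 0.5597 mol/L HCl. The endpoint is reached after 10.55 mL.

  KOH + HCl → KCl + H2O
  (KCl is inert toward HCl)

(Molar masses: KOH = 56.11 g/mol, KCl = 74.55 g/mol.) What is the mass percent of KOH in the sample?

n(HCl) = 0.01055 × 0.5597 = 5.905 × 10^-3 mol
Let x = n(KOH), y = n(KCl).
Titrant: 1x = 5.905 × 10^-3;  mass: 56.11x + 74.55y = 0.5373
Solving, x = 5.905 × 10^-3 mol, y = 2.763 × 10^-3 mol
mass of KOH = 5.905 × 10^-3 × 56.11 = 0.3313 g
% KOH = 0.3313 / 0.5373 × 100 = 61.66 %

61.66 %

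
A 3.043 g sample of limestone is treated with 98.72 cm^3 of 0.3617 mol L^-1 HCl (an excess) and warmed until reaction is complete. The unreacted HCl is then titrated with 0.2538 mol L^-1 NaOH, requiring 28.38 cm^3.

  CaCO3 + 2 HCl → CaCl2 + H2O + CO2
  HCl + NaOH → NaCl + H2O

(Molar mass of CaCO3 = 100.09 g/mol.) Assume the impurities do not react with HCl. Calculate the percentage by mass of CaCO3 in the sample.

46.88 %

n(HCl) added = 0.09872 × 0.3617 = 0.03571 mol
n(NaOH) used in back-titration = 0.02838 × 0.2538 = 7.203 × 10^-3 mol
n(HCl) left over = 7.203 × 10^-3 mol (1:1 ratio)
n(HCl) consumed by analyte = 0.03571 − 7.203 × 10^-3 = 0.02850 mol
From the 1:2 ratio, n(CaCO3) = 1/2 × 0.02850 = 0.01425 mol
mass of CaCO3 = 0.01425 × 100.09 = 1.426 g
% CaCO3 = 1.426 / 3.043 × 100 = 46.88 %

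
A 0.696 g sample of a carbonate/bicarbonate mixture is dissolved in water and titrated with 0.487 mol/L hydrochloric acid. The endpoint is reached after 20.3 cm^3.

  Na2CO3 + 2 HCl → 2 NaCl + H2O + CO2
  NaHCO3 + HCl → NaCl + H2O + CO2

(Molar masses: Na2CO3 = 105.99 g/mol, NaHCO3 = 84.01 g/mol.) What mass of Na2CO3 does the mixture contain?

0.230 g

n(HCl) = 0.0203 × 0.487 = 9.89 × 10^-3 mol
Let x = n(Na2CO3), y = n(NaHCO3).
Titrant: 2x + 1y = 9.89 × 10^-3;  mass: 105.99x + 84.01y = 0.696
Solving, x = 2.17 × 10^-3 mol, y = 5.55 × 10^-3 mol
mass of Na2CO3 = 2.17 × 10^-3 × 105.99 = 0.230 g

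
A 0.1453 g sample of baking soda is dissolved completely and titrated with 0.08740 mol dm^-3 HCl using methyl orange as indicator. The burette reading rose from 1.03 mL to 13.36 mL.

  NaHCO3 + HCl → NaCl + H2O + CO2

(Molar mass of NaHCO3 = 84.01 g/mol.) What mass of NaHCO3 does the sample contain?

n(HCl) = 0.01233 L × 0.08740 mol/L = 1.078 × 10^-3 mol
n(NaHCO3) = 1.078 × 10^-3 mol (1:1 ratio)
mass of NaHCO3 = 1.078 × 10^-3 × 84.01 g/mol = 0.09053 g

0.09053 g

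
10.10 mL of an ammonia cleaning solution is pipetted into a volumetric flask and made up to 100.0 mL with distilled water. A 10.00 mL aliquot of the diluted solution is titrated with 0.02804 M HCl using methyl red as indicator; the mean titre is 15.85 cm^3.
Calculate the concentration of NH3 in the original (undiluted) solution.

NH3 + HCl → NH4Cl
n(HCl) = 0.01585 × 0.02804 = 4.444 × 10^-4 mol
n(NH3) in the aliquot = 4.444 × 10^-4 mol (1:1 ratio)
[NH3]_dilute = 4.444 × 10^-4 / 0.01000 = 0.04444 mol/L
Dilution factor = 100.0 / 10.10 = 9.901
[NH3]_stock = 0.04444 × 9.901 = 0.4400 mol/L

0.4400 M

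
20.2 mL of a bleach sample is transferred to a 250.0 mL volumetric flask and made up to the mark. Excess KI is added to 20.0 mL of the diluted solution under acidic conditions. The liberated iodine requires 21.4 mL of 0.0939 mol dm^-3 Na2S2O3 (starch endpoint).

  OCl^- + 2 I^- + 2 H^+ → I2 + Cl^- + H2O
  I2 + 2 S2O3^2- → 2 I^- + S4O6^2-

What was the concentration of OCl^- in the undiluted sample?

0.622 mol/L

n(S2O3^2-) = 0.0214 × 0.0939 = 2.01 × 10^-3 mol
n(I2) = n(S2O3^2-)/2 = 1.00 × 10^-3 mol
n(OCl^-) in the aliquot = 1.00 × 10^-3 mol (1:1 ratio)
[OCl^-]_dilute = 1.00 × 10^-3 / 0.0200 = 0.0502 mol/L
[OCl^-]_original = 0.0502 × 250.0/20.2 = 0.622 mol/L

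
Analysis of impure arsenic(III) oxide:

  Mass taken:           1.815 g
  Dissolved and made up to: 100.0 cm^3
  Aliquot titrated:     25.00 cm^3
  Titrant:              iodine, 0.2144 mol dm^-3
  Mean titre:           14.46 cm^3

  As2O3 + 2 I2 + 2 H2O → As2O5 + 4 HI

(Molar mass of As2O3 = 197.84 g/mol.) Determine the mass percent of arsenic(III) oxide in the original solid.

n(I2) per titration = 0.01446 × 0.2144 = 3.100 × 10^-3 mol
From the 1:2 ratio, n(As2O3) in each aliquot = 1/2 × 3.100 × 10^-3 = 1.550 × 10^-3 mol
n(As2O3) in the whole flask = 1.550 × 10^-3 × 100.0/25.00 = 6.200 × 10^-3 mol
mass of As2O3 = 6.200 × 10^-3 × 197.84 = 1.227 g
% As2O3 = 1.227 / 1.815 × 100 = 67.59 %

67.59 %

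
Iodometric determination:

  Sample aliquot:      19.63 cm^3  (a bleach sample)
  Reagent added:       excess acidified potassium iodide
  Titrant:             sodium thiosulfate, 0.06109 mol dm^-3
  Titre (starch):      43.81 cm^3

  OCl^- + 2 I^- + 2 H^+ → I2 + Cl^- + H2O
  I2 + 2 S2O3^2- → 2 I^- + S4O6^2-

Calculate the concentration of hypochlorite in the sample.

0.06817 mol/L

n(S2O3^2-) = 0.04381 × 0.06109 = 2.676 × 10^-3 mol
n(I2) = n(S2O3^2-)/2 = 1.338 × 10^-3 mol
n(OCl^-) in the aliquot = 1.338 × 10^-3 mol (1:1 ratio)
[OCl^-] = 1.338 × 10^-3 / 0.01963 = 0.06817 mol/L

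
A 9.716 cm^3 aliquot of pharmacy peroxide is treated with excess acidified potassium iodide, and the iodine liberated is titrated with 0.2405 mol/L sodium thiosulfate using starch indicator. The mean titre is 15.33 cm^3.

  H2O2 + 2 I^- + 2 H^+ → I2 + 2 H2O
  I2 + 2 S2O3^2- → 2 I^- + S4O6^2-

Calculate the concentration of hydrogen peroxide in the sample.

n(S2O3^2-) = 0.01533 × 0.2405 = 3.687 × 10^-3 mol
n(I2) = n(S2O3^2-)/2 = 1.843 × 10^-3 mol
n(H2O2) in the aliquot = 1.843 × 10^-3 mol (1:1 ratio)
[H2O2] = 1.843 × 10^-3 / 0.009716 = 0.1897 mol/L

0.1897 mol/L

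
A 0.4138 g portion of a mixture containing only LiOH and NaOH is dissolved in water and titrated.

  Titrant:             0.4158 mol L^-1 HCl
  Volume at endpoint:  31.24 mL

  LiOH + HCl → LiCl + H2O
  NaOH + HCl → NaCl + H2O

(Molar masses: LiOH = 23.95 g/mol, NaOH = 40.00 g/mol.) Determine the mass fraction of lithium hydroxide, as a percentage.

38.15 %

n(HCl) = 0.03124 × 0.4158 = 0.01299 mol
Let x = n(LiOH), y = n(NaOH).
Titrant: 1x + 1y = 0.01299;  mass: 23.95x + 40.00y = 0.4138
Solving, x = 6.591 × 10^-3 mol, y = 6.399 × 10^-3 mol
mass of LiOH = 6.591 × 10^-3 × 23.95 = 0.1579 g
% LiOH = 0.1579 / 0.4138 × 100 = 38.15 %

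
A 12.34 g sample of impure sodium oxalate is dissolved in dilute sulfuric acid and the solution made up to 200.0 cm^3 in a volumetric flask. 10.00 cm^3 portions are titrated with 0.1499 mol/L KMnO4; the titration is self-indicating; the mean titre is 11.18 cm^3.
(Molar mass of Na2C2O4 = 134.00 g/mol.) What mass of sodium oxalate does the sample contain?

11.23 g

2 MnO4^- + 5 C2O4^2- + 16 H^+ → 2 Mn^2+ + 10 CO2 + 8 H2O
n(KMnO4) per titration = 0.01118 × 0.1499 = 1.676 × 10^-3 mol
From the 5:2 ratio, n(Na2C2O4) in each aliquot = 5/2 × 1.676 × 10^-3 = 4.190 × 10^-3 mol
n(Na2C2O4) in the whole flask = 4.190 × 10^-3 × 200.0/10.00 = 0.08379 mol
mass of Na2C2O4 = 0.08379 × 134.00 = 11.23 g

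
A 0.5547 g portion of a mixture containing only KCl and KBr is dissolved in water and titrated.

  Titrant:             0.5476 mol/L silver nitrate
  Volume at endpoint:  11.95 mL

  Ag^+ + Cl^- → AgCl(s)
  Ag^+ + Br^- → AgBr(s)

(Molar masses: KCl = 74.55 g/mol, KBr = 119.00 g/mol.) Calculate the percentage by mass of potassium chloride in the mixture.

n(AgNO3) = 0.01195 × 0.5476 = 6.544 × 10^-3 mol
Let x = n(KCl), y = n(KBr).
Titrant: 1x + 1y = 6.544 × 10^-3;  mass: 74.55x + 119.00y = 0.5547
Solving, x = 5.040 × 10^-3 mol, y = 1.504 × 10^-3 mol
mass of KCl = 5.040 × 10^-3 × 74.55 = 0.3757 g
% KCl = 0.3757 / 0.5547 × 100 = 67.73 %

67.73 %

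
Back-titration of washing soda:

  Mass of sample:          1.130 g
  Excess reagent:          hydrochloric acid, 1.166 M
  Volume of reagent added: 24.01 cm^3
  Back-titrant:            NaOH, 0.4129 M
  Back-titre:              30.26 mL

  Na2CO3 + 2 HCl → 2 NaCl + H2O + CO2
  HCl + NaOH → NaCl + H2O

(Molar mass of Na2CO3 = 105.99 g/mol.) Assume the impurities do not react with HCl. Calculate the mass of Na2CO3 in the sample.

n(HCl) added = 0.02401 × 1.166 = 0.02800 mol
n(NaOH) used in back-titration = 0.03026 × 0.4129 = 0.01249 mol
n(HCl) left over = 0.01249 mol (1:1 ratio)
n(HCl) consumed by analyte = 0.02800 − 0.01249 = 0.01550 mol
From the 1:2 ratio, n(Na2CO3) = 1/2 × 0.01550 = 7.751 × 10^-3 mol
mass of Na2CO3 = 7.751 × 10^-3 × 105.99 = 0.8215 g

0.8215 g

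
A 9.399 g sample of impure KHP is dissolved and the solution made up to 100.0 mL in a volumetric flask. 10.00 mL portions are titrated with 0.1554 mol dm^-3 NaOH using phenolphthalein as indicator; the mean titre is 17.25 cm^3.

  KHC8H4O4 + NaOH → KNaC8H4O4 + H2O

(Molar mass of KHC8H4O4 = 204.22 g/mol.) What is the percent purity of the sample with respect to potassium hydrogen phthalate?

n(NaOH) per titration = 0.01725 × 0.1554 = 2.681 × 10^-3 mol
n(KHC8H4O4) in each aliquot = 2.681 × 10^-3 mol (1:1 ratio)
n(KHC8H4O4) in the whole flask = 2.681 × 10^-3 × 100.0/10.00 = 0.02681 mol
mass of KHC8H4O4 = 0.02681 × 204.22 = 5.474 g
% KHC8H4O4 = 5.474 / 9.399 × 100 = 58.24 %

58.24 %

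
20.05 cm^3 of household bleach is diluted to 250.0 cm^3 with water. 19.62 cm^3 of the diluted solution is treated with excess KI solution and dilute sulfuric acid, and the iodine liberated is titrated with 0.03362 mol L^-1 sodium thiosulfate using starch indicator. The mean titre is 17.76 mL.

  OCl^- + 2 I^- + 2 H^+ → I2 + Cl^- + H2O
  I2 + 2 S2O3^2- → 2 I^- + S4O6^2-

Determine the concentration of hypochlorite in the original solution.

0.1897 mol/L

n(S2O3^2-) = 0.01776 × 0.03362 = 5.971 × 10^-4 mol
n(I2) = n(S2O3^2-)/2 = 2.985 × 10^-4 mol
n(OCl^-) in the aliquot = 2.985 × 10^-4 mol (1:1 ratio)
[OCl^-]_dilute = 2.985 × 10^-4 / 0.01962 = 0.01522 mol/L
[OCl^-]_original = 0.01522 × 250.0/20.05 = 0.1897 mol/L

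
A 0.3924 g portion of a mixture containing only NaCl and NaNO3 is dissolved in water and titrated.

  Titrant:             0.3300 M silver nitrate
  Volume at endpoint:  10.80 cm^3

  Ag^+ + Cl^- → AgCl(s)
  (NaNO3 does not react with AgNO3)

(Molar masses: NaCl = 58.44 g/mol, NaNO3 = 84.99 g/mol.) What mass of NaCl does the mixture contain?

0.2083 g

n(AgNO3) = 0.01080 × 0.3300 = 3.564 × 10^-3 mol
Let x = n(NaCl), y = n(NaNO3).
Titrant: 1x = 3.564 × 10^-3;  mass: 58.44x + 84.99y = 0.3924
Solving, x = 3.564 × 10^-3 mol, y = 2.166 × 10^-3 mol
mass of NaCl = 3.564 × 10^-3 × 58.44 = 0.2083 g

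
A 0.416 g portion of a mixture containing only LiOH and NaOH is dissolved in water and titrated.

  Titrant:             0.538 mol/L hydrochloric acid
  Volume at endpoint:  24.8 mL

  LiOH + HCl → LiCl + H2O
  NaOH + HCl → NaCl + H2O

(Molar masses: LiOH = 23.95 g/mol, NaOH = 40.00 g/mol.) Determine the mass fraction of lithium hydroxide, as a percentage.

42.2 %

n(HCl) = 0.0248 × 0.538 = 0.0133 mol
Let x = n(LiOH), y = n(NaOH).
Titrant: 1x + 1y = 0.0133;  mass: 23.95x + 40.00y = 0.416
Solving, x = 7.33 × 10^-3 mol, y = 6.01 × 10^-3 mol
mass of LiOH = 7.33 × 10^-3 × 23.95 = 0.176 g
% LiOH = 0.176 / 0.416 × 100 = 42.2 %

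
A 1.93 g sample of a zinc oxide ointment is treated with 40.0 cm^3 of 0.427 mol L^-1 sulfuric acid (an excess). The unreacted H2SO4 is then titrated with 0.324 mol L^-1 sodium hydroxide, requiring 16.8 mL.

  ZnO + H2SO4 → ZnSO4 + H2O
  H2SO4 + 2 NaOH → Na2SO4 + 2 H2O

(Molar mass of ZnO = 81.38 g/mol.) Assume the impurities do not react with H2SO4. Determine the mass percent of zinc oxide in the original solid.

n(H2SO4) added = 0.0400 × 0.427 = 0.0171 mol
n(NaOH) used in back-titration = 0.0168 × 0.324 = 5.44 × 10^-3 mol
From the 1:2 ratio, n(H2SO4) left over = 1/2 × 5.44 × 10^-3 = 2.72 × 10^-3 mol
n(H2SO4) consumed by analyte = 0.0171 − 2.72 × 10^-3 = 0.0144 mol
n(ZnO) = 0.0144 mol (1:1 ratio)
mass of ZnO = 0.0144 × 81.38 = 1.17 g
% ZnO = 1.17 / 1.93 × 100 = 60.5 %

60.5 %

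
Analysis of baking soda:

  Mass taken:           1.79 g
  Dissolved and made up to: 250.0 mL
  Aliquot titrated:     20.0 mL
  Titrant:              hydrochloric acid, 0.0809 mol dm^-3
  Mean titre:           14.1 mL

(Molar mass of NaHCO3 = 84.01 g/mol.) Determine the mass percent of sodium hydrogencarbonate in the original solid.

66.9 %

NaHCO3 + HCl → NaCl + H2O + CO2
n(HCl) per titration = 0.0141 × 0.0809 = 1.14 × 10^-3 mol
n(NaHCO3) in each aliquot = 1.14 × 10^-3 mol (1:1 ratio)
n(NaHCO3) in the whole flask = 1.14 × 10^-3 × 250.0/20.0 = 0.0143 mol
mass of NaHCO3 = 0.0143 × 84.01 = 1.20 g
% NaHCO3 = 1.20 / 1.79 × 100 = 66.9 %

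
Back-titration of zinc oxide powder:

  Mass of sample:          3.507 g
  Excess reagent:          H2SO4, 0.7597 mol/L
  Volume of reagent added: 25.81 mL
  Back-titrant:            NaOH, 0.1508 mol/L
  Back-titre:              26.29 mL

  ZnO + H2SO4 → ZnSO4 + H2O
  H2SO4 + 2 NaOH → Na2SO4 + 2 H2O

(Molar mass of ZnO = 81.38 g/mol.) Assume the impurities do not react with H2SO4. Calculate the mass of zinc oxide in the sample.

1.434 g

n(H2SO4) added = 0.02581 × 0.7597 = 0.01961 mol
n(NaOH) used in back-titration = 0.02629 × 0.1508 = 3.965 × 10^-3 mol
From the 1:2 ratio, n(H2SO4) left over = 1/2 × 3.965 × 10^-3 = 1.982 × 10^-3 mol
n(H2SO4) consumed by analyte = 0.01961 − 1.982 × 10^-3 = 0.01763 mol
n(ZnO) = 0.01763 mol (1:1 ratio)
mass of ZnO = 0.01763 × 81.38 = 1.434 g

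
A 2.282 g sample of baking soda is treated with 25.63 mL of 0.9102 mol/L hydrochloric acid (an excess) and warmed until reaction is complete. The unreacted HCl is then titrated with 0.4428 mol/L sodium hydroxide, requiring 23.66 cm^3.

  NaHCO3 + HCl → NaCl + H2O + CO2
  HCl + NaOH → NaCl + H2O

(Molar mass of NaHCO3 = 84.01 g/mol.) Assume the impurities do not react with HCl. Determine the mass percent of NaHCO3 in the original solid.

n(HCl) added = 0.02563 × 0.9102 = 0.02333 mol
n(NaOH) used in back-titration = 0.02366 × 0.4428 = 0.01048 mol
n(HCl) left over = 0.01048 mol (1:1 ratio)
n(HCl) consumed by analyte = 0.02333 − 0.01048 = 0.01285 mol
n(NaHCO3) = 0.01285 mol (1:1 ratio)
mass of NaHCO3 = 0.01285 × 84.01 = 1.080 g
% NaHCO3 = 1.080 / 2.282 × 100 = 47.31 %

47.31 %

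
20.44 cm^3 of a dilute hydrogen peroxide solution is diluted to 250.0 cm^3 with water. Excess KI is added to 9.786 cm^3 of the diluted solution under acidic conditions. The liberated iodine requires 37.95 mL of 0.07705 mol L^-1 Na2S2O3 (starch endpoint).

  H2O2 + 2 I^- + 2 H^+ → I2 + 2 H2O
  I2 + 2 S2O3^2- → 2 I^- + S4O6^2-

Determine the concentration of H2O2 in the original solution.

1.827 mol/L

n(S2O3^2-) = 0.03795 × 0.07705 = 2.924 × 10^-3 mol
n(I2) = n(S2O3^2-)/2 = 1.462 × 10^-3 mol
n(H2O2) in the aliquot = 1.462 × 10^-3 mol (1:1 ratio)
[H2O2]_dilute = 1.462 × 10^-3 / 0.009786 = 0.1494 mol/L
[H2O2]_original = 0.1494 × 250.0/20.44 = 1.827 mol/L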